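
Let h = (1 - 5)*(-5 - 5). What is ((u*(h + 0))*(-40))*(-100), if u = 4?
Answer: 640000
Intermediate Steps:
h = 40 (h = -4*(-10) = 40)
((u*(h + 0))*(-40))*(-100) = ((4*(40 + 0))*(-40))*(-100) = ((4*40)*(-40))*(-100) = (160*(-40))*(-100) = -6400*(-100) = 640000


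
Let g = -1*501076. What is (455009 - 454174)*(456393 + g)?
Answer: -37310305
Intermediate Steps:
g = -501076
(455009 - 454174)*(456393 + g) = (455009 - 454174)*(456393 - 501076) = 835*(-44683) = -37310305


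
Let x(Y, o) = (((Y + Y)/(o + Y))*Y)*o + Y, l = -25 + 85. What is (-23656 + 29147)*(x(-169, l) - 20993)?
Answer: -31485273198/109 ≈ -2.8886e+8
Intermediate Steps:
l = 60
x(Y, o) = Y + 2*o*Y²/(Y + o) (x(Y, o) = (((2*Y)/(Y + o))*Y)*o + Y = ((2*Y/(Y + o))*Y)*o + Y = (2*Y²/(Y + o))*o + Y = 2*o*Y²/(Y + o) + Y = Y + 2*o*Y²/(Y + o))
(-23656 + 29147)*(x(-169, l) - 20993) = (-23656 + 29147)*(-169*(-169 + 60 + 2*(-169)*60)/(-169 + 60) - 20993) = 5491*(-169*(-169 + 60 - 20280)/(-109) - 20993) = 5491*(-169*(-1/109)*(-20389) - 20993) = 5491*(-3445741/109 - 20993) = 5491*(-5733978/109) = -31485273198/109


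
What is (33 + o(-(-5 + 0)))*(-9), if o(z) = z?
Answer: -342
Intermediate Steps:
(33 + o(-(-5 + 0)))*(-9) = (33 - (-5 + 0))*(-9) = (33 - 1*(-5))*(-9) = (33 + 5)*(-9) = 38*(-9) = -342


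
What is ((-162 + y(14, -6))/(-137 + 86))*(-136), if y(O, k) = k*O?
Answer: -656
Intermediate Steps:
y(O, k) = O*k
((-162 + y(14, -6))/(-137 + 86))*(-136) = ((-162 + 14*(-6))/(-137 + 86))*(-136) = ((-162 - 84)/(-51))*(-136) = -246*(-1/51)*(-136) = (82/17)*(-136) = -656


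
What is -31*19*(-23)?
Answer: 13547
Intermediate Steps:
-31*19*(-23) = -589*(-23) = 13547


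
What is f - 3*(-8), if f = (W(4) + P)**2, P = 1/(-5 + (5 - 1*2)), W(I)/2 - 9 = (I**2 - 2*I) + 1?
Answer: 5137/4 ≈ 1284.3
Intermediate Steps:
W(I) = 20 - 4*I + 2*I**2 (W(I) = 18 + 2*((I**2 - 2*I) + 1) = 18 + 2*(1 + I**2 - 2*I) = 18 + (2 - 4*I + 2*I**2) = 20 - 4*I + 2*I**2)
P = -1/2 (P = 1/(-5 + (5 - 2)) = 1/(-5 + 3) = 1/(-2) = -1/2 ≈ -0.50000)
f = 5041/4 (f = ((20 - 4*4 + 2*4**2) - 1/2)**2 = ((20 - 16 + 2*16) - 1/2)**2 = ((20 - 16 + 32) - 1/2)**2 = (36 - 1/2)**2 = (71/2)**2 = 5041/4 ≈ 1260.3)
f - 3*(-8) = 5041/4 - 3*(-8) = 5041/4 + 24 = 5137/4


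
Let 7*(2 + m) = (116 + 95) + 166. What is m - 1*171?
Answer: -834/7 ≈ -119.14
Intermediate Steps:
m = 363/7 (m = -2 + ((116 + 95) + 166)/7 = -2 + (211 + 166)/7 = -2 + (1/7)*377 = -2 + 377/7 = 363/7 ≈ 51.857)
m - 1*171 = 363/7 - 1*171 = 363/7 - 171 = -834/7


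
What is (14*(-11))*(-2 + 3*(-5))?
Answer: 2618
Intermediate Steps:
(14*(-11))*(-2 + 3*(-5)) = -154*(-2 - 15) = -154*(-17) = 2618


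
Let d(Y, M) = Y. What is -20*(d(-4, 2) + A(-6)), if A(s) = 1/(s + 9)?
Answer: 220/3 ≈ 73.333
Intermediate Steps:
A(s) = 1/(9 + s)
-20*(d(-4, 2) + A(-6)) = -20*(-4 + 1/(9 - 6)) = -20*(-4 + 1/3) = -20*(-4 + ⅓) = -20*(-11/3) = 220/3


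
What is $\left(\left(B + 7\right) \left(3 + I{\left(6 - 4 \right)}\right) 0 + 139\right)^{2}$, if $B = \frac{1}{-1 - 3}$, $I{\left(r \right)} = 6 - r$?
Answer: $19321$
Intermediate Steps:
$B = - \frac{1}{4}$ ($B = \frac{1}{-4} = - \frac{1}{4} \approx -0.25$)
$\left(\left(B + 7\right) \left(3 + I{\left(6 - 4 \right)}\right) 0 + 139\right)^{2} = \left(\left(- \frac{1}{4} + 7\right) \left(3 + \left(6 - \left(6 - 4\right)\right)\right) 0 + 139\right)^{2} = \left(\frac{27 \left(3 + \left(6 - 2\right)\right) 0}{4} + 139\right)^{2} = \left(\frac{27 \left(3 + 4\right) 0}{4} + 139\right)^{2} = \left(\frac{27 \cdot 7 \cdot 0}{4} + 139\right)^{2} = \left(\frac{27}{4} \cdot 0 + 139\right)^{2} = \left(0 + 139\right)^{2} = 139^{2} = 19321$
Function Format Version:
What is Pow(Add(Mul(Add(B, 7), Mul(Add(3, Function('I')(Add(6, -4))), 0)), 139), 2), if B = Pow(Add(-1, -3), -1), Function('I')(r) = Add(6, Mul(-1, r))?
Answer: 19321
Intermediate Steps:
B = Rational(-1, 4) (B = Pow(-4, -1) = Rational(-1, 4) ≈ -0.25000)
Pow(Add(Mul(Add(B, 7), Mul(Add(3, Function('I')(Add(6, -4))), 0)), 139), 2) = Pow(Add(Mul(Add(Rational(-1, 4), 7), Mul(Add(3, Add(6, Mul(-1, Add(6, -4)))), 0)), 139), 2) = Pow(Add(Mul(Rational(27, 4), Mul(Add(3, Add(6, Mul(-1, 2))), 0)), 139), 2) = Pow(Add(Mul(Rational(27, 4), Mul(Add(3, Add(6, -2)), 0)), 139), 2) = Pow(Add(Mul(Rational(27, 4), Mul(Add(3, 4), 0)), 139), 2) = Pow(Add(Mul(Rational(27, 4), Mul(7, 0)), 139), 2) = Pow(Add(Mul(Rational(27, 4), 0), 139), 2) = Pow(Add(0, 139), 2) = Pow(139, 2) = 19321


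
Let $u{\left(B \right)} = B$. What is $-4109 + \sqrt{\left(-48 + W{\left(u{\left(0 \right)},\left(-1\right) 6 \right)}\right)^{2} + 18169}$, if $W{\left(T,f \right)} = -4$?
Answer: $-4109 + \sqrt{20873} \approx -3964.5$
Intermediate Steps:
$-4109 + \sqrt{\left(-48 + W{\left(u{\left(0 \right)},\left(-1\right) 6 \right)}\right)^{2} + 18169} = -4109 + \sqrt{\left(-48 - 4\right)^{2} + 18169} = -4109 + \sqrt{\left(-52\right)^{2} + 18169} = -4109 + \sqrt{2704 + 18169} = -4109 + \sqrt{20873}$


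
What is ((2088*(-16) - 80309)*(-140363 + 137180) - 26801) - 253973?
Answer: 361680437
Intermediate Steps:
((2088*(-16) - 80309)*(-140363 + 137180) - 26801) - 253973 = ((-33408 - 80309)*(-3183) - 26801) - 253973 = (-113717*(-3183) - 26801) - 253973 = (361961211 - 26801) - 253973 = 361934410 - 253973 = 361680437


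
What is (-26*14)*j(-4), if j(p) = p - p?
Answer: 0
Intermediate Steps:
j(p) = 0
(-26*14)*j(-4) = -26*14*0 = -364*0 = 0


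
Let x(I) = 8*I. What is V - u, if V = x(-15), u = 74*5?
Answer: -490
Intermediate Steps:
u = 370
V = -120 (V = 8*(-15) = -120)
V - u = -120 - 1*370 = -120 - 370 = -490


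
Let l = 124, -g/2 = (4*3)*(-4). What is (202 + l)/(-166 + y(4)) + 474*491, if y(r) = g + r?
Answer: 7680059/33 ≈ 2.3273e+5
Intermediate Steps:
g = 96 (g = -2*4*3*(-4) = -24*(-4) = -2*(-48) = 96)
y(r) = 96 + r
(202 + l)/(-166 + y(4)) + 474*491 = (202 + 124)/(-166 + (96 + 4)) + 474*491 = 326/(-166 + 100) + 232734 = 326/(-66) + 232734 = 326*(-1/66) + 232734 = -163/33 + 232734 = 7680059/33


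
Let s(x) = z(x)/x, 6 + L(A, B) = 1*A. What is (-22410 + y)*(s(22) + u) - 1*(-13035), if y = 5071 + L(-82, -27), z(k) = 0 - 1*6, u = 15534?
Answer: -2977625532/11 ≈ -2.7069e+8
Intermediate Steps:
L(A, B) = -6 + A (L(A, B) = -6 + 1*A = -6 + A)
z(k) = -6 (z(k) = 0 - 6 = -6)
y = 4983 (y = 5071 + (-6 - 82) = 5071 - 88 = 4983)
s(x) = -6/x
(-22410 + y)*(s(22) + u) - 1*(-13035) = (-22410 + 4983)*(-6/22 + 15534) - 1*(-13035) = -17427*(-6*1/22 + 15534) + 13035 = -17427*(-3/11 + 15534) + 13035 = -17427*170871/11 + 13035 = -2977768917/11 + 13035 = -2977625532/11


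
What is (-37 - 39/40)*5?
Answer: -1519/8 ≈ -189.88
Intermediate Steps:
(-37 - 39/40)*5 = -1519/40*5 = -1519/8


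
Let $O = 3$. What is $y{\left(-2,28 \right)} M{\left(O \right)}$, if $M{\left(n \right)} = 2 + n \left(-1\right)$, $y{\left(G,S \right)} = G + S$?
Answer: $-26$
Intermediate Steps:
$M{\left(n \right)} = 2 - n$
$y{\left(-2,28 \right)} M{\left(O \right)} = \left(-2 + 28\right) \left(2 - 3\right) = 26 \left(2 - 3\right) = 26 \left(-1\right) = -26$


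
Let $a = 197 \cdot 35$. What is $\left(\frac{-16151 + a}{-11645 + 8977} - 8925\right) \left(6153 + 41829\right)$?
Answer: $- \frac{285524616102}{667} \approx -4.2807 \cdot 10^{8}$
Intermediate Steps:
$a = 6895$
$\left(\frac{-16151 + a}{-11645 + 8977} - 8925\right) \left(6153 + 41829\right) = \left(\frac{-16151 + 6895}{-11645 + 8977} - 8925\right) \left(6153 + 41829\right) = \left(- \frac{9256}{-2668} - 8925\right) 47982 = \left(\left(-9256\right) \left(- \frac{1}{2668}\right) - 8925\right) 47982 = \left(\frac{2314}{667} - 8925\right) 47982 = \left(- \frac{5950661}{667}\right) 47982 = - \frac{285524616102}{667}$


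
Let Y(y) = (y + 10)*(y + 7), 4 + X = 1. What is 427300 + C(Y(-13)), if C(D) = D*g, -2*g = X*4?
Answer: 427408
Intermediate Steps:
X = -3 (X = -4 + 1 = -3)
g = 6 (g = -(-3)*4/2 = -1/2*(-12) = 6)
Y(y) = (7 + y)*(10 + y) (Y(y) = (10 + y)*(7 + y) = (7 + y)*(10 + y))
C(D) = 6*D (C(D) = D*6 = 6*D)
427300 + C(Y(-13)) = 427300 + 6*(70 + (-13)**2 + 17*(-13)) = 427300 + 6*(70 + 169 - 221) = 427300 + 6*18 = 427300 + 108 = 427408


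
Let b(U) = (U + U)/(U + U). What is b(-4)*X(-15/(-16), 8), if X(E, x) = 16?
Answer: 16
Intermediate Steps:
b(U) = 1 (b(U) = (2*U)/((2*U)) = (2*U)*(1/(2*U)) = 1)
b(-4)*X(-15/(-16), 8) = 1*16 = 16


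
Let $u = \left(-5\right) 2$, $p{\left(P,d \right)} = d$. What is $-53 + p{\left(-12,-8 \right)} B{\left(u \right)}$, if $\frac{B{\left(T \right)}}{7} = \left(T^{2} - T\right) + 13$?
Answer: $-6941$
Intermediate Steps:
$u = -10$
$B{\left(T \right)} = 91 - 7 T + 7 T^{2}$ ($B{\left(T \right)} = 7 \left(\left(T^{2} - T\right) + 13\right) = 7 \left(13 + T^{2} - T\right) = 91 - 7 T + 7 T^{2}$)
$-53 + p{\left(-12,-8 \right)} B{\left(u \right)} = -53 - 8 \left(91 - -70 + 7 \left(-10\right)^{2}\right) = -53 - 8 \left(91 + 70 + 7 \cdot 100\right) = -53 - 8 \left(91 + 70 + 700\right) = -53 - 6888 = -6941$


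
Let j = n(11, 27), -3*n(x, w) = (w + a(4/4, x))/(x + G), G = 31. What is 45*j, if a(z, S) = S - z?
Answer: -185/14 ≈ -13.214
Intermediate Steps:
n(x, w) = -(-1 + w + x)/(3*(31 + x)) (n(x, w) = -(w + (x - 4/4))/(3*(x + 31)) = -(w + (x - 4/4))/(3*(31 + x)) = -(w + (x - 1*1))/(3*(31 + x)) = -(w + (x - 1))/(3*(31 + x)) = -(w + (-1 + x))/(3*(31 + x)) = -(-1 + w + x)/(3*(31 + x)))
j = -37/126 (j = (1 - 1*27 - 1*11)/(3*(31 + 11)) = (⅓)*(1 - 27 - 11)/42 = (⅓)*(1/42)*(-37) = -37/126 ≈ -0.29365)
45*j = 45*(-37/126) = -185/14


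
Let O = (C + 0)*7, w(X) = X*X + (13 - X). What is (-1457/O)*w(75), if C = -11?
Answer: 8105291/77 ≈ 1.0526e+5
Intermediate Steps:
w(X) = 13 + X² - X (w(X) = X² + (13 - X) = 13 + X² - X)
O = -77 (O = (-11 + 0)*7 = -11*7 = -77)
(-1457/O)*w(75) = (-1457/(-77))*(13 + 75² - 1*75) = (-1457*(-1/77))*(13 + 5625 - 75) = (1457/77)*5563 = 8105291/77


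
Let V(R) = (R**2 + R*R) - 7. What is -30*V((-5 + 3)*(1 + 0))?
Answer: -30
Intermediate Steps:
V(R) = -7 + 2*R**2 (V(R) = (R**2 + R**2) - 7 = 2*R**2 - 7 = -7 + 2*R**2)
-30*V((-5 + 3)*(1 + 0)) = -30*(-7 + 2*((-5 + 3)*(1 + 0))**2) = -30*(-7 + 2*(-2*1)**2) = -30*(-7 + 2*(-2)**2) = -30*(-7 + 2*4) = -30*(-7 + 8) = -30*1 = -30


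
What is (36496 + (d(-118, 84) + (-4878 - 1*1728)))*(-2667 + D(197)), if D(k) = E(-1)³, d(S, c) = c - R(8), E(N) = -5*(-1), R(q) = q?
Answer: -76173572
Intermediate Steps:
E(N) = 5
d(S, c) = -8 + c (d(S, c) = c - 1*8 = c - 8 = -8 + c)
D(k) = 125 (D(k) = 5³ = 125)
(36496 + (d(-118, 84) + (-4878 - 1*1728)))*(-2667 + D(197)) = (36496 + ((-8 + 84) + (-4878 - 1*1728)))*(-2667 + 125) = (36496 + (76 + (-4878 - 1728)))*(-2542) = (36496 + (76 - 6606))*(-2542) = (36496 - 6530)*(-2542) = 29966*(-2542) = -76173572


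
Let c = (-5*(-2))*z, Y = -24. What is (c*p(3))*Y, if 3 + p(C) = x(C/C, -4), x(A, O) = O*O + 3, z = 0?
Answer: 0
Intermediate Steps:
x(A, O) = 3 + O**2 (x(A, O) = O**2 + 3 = 3 + O**2)
c = 0 (c = -5*(-2)*0 = 10*0 = 0)
p(C) = 16 (p(C) = -3 + (3 + (-4)**2) = -3 + (3 + 16) = -3 + 19 = 16)
(c*p(3))*Y = (0*16)*(-24) = 0*(-24) = 0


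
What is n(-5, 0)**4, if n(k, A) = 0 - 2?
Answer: 16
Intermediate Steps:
n(k, A) = -2
n(-5, 0)**4 = (-2)**4 = 16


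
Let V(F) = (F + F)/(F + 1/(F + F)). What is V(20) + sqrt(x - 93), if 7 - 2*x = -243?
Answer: 1600/801 + 4*sqrt(2) ≈ 7.6544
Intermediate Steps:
x = 125 (x = 7/2 - 1/2*(-243) = 7/2 + 243/2 = 125)
V(F) = 2*F/(F + 1/(2*F)) (V(F) = (2*F)/(F + 1/(2*F)) = 2*F/(F + 1/(2*F)))
V(20) + sqrt(x - 93) = 4*20**2/(1 + 2*20**2) + sqrt(125 - 93) = 4*400/(1 + 2*400) + sqrt(32) = 4*400/(1 + 800) + 4*sqrt(2) = 4*400/801 + 4*sqrt(2) = 4*400*(1/801) + 4*sqrt(2) = 1600/801 + 4*sqrt(2)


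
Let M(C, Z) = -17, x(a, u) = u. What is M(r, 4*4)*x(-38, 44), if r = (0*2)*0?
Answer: -748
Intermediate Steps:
r = 0 (r = 0*0 = 0)
M(r, 4*4)*x(-38, 44) = -17*44 = -748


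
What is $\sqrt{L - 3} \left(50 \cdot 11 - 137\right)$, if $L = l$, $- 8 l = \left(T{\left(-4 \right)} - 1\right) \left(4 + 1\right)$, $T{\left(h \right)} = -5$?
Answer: $\frac{413 \sqrt{3}}{2} \approx 357.67$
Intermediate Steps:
$l = \frac{15}{4}$ ($l = - \frac{\left(-5 - 1\right) \left(4 + 1\right)}{8} = - \frac{\left(-6\right) 5}{8} = \left(- \frac{1}{8}\right) \left(-30\right) = \frac{15}{4} \approx 3.75$)
$L = \frac{15}{4} \approx 3.75$
$\sqrt{L - 3} \left(50 \cdot 11 - 137\right) = \sqrt{\frac{15}{4} - 3} \left(50 \cdot 11 - 137\right) = \sqrt{\frac{3}{4}} \left(550 - 137\right) = \frac{\sqrt{3}}{2} \cdot 413 = \frac{413 \sqrt{3}}{2}$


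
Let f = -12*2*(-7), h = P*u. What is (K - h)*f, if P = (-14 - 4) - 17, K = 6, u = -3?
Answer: -16632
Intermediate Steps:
P = -35 (P = -18 - 17 = -35)
h = 105 (h = -35*(-3) = 105)
f = 168 (f = -24*(-7) = 168)
(K - h)*f = (6 - 1*105)*168 = (6 - 105)*168 = -99*168 = -16632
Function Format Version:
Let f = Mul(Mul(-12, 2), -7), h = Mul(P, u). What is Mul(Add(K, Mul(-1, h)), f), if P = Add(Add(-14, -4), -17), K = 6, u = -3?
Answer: -16632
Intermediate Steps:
P = -35 (P = Add(-18, -17) = -35)
h = 105 (h = Mul(-35, -3) = 105)
f = 168 (f = Mul(-24, -7) = 168)
Mul(Add(K, Mul(-1, h)), f) = Mul(Add(6, Mul(-1, 105)), 168) = Mul(Add(6, -105), 168) = Mul(-99, 168) = -16632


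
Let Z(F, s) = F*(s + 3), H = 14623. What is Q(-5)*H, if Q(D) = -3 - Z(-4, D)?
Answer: -160853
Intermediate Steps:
Z(F, s) = F*(3 + s)
Q(D) = 9 + 4*D (Q(D) = -3 - (-4)*(3 + D) = -3 - (-12 - 4*D) = -3 + (12 + 4*D) = 9 + 4*D)
Q(-5)*H = (9 + 4*(-5))*14623 = (9 - 20)*14623 = -11*14623 = -160853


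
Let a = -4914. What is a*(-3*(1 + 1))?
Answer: 29484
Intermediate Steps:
a*(-3*(1 + 1)) = -(-14742)*(1 + 1) = -(-14742)*2 = -4914*(-6) = 29484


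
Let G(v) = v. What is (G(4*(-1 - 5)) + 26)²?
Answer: 4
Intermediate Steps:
(G(4*(-1 - 5)) + 26)² = (4*(-1 - 5) + 26)² = (4*(-6) + 26)² = (-24 + 26)² = 2² = 4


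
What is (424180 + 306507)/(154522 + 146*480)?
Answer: 730687/224602 ≈ 3.2533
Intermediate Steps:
(424180 + 306507)/(154522 + 146*480) = 730687/(154522 + 70080) = 730687/224602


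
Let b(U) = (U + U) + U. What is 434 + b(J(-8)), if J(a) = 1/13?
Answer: 5645/13 ≈ 434.23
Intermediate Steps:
J(a) = 1/13
b(U) = 3*U (b(U) = 2*U + U = 3*U)
434 + b(J(-8)) = 434 + 3*(1/13) = 434 + 3/13 = 5645/13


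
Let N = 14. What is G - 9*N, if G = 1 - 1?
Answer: -126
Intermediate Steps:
G = 0
G - 9*N = 0 - 9*14 = 0 - 126 = -126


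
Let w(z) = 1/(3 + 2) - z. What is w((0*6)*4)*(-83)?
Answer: -83/5 ≈ -16.600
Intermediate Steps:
w(z) = ⅕ - z (w(z) = 1/5 - z = ⅕ - z)
w((0*6)*4)*(-83) = (⅕ - 0*6*4)*(-83) = (⅕ - 0*4)*(-83) = (⅕ - 1*0)*(-83) = (⅕ + 0)*(-83) = (⅕)*(-83) = -83/5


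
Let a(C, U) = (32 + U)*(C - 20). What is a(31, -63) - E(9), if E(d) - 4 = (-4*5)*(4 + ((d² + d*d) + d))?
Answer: 3155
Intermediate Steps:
a(C, U) = (-20 + C)*(32 + U) (a(C, U) = (32 + U)*(-20 + C) = (-20 + C)*(32 + U))
E(d) = -76 - 40*d² - 20*d (E(d) = 4 + (-4*5)*(4 + ((d² + d*d) + d)) = 4 - 20*(4 + ((d² + d²) + d)) = 4 - 20*(4 + (2*d² + d)) = 4 - 20*(4 + (d + 2*d²)) = 4 - 20*(4 + d + 2*d²) = 4 + (-80 - 40*d² - 20*d) = -76 - 40*d² - 20*d)
a(31, -63) - E(9) = (-640 - 20*(-63) + 32*31 + 31*(-63)) - (-76 - 40*9² - 20*9) = (-640 + 1260 + 992 - 1953) - (-76 - 40*81 - 180) = -341 - (-76 - 3240 - 180) = -341 - 1*(-3496) = -341 + 3496 = 3155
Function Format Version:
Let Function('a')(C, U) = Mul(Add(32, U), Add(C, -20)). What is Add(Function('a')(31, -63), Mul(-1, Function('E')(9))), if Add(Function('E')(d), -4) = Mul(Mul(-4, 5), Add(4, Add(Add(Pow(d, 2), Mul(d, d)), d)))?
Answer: 3155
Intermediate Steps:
Function('a')(C, U) = Mul(Add(-20, C), Add(32, U)) (Function('a')(C, U) = Mul(Add(32, U), Add(-20, C)) = Mul(Add(-20, C), Add(32, U)))
Function('E')(d) = Add(-76, Mul(-40, Pow(d, 2)), Mul(-20, d)) (Function('E')(d) = Add(4, Mul(Mul(-4, 5), Add(4, Add(Add(Pow(d, 2), Mul(d, d)), d)))) = Add(4, Mul(-20, Add(4, Add(Add(Pow(d, 2), Pow(d, 2)), d)))) = Add(4, Mul(-20, Add(4, Add(Mul(2, Pow(d, 2)), d)))) = Add(4, Mul(-20, Add(4, Add(d, Mul(2, Pow(d, 2)))))) = Add(4, Mul(-20, Add(4, d, Mul(2, Pow(d, 2))))) = Add(4, Add(-80, Mul(-40, Pow(d, 2)), Mul(-20, d))) = Add(-76, Mul(-40, Pow(d, 2)), Mul(-20, d)))
Add(Function('a')(31, -63), Mul(-1, Function('E')(9))) = Add(Add(-640, Mul(-20, -63), Mul(32, 31), Mul(31, -63)), Mul(-1, Add(-76, Mul(-40, Pow(9, 2)), Mul(-20, 9)))) = Add(Add(-640, 1260, 992, -1953), Mul(-1, Add(-76, Mul(-40, 81), -180))) = Add(-341, Mul(-1, Add(-76, -3240, -180))) = Add(-341, Mul(-1, -3496)) = Add(-341, 3496) = 3155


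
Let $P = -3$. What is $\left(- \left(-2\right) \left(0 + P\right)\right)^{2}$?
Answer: $36$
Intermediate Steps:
$\left(- \left(-2\right) \left(0 + P\right)\right)^{2} = \left(- \left(-2\right) \left(0 - 3\right)\right)^{2} = \left(- \left(-2\right) \left(-3\right)\right)^{2} = \left(\left(-1\right) 6\right)^{2} = \left(-6\right)^{2} = 36$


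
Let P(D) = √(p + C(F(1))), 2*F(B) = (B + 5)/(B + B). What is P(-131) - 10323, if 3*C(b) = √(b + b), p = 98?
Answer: -10323 + √(882 + 3*√3)/3 ≈ -10313.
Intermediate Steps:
F(B) = (5 + B)/(4*B) (F(B) = ((B + 5)/(B + B))/2 = ((5 + B)/((2*B)))/2 = ((5 + B)*(1/(2*B)))/2 = ((5 + B)/(2*B))/2 = (5 + B)/(4*B))
C(b) = √2*√b/3 (C(b) = √(b + b)/3 = √(2*b)/3 = (√2*√b)/3 = √2*√b/3)
P(D) = √(98 + √3/3) (P(D) = √(98 + √2*√((¼)*(5 + 1)/1)/3) = √(98 + √2*√((¼)*1*6)/3) = √(98 + √2*√(3/2)/3) = √(98 + √2*(√6/2)/3) = √(98 + √3/3))
P(-131) - 10323 = √(882 + 3*√3)/3 - 10323 = -10323 + √(882 + 3*√3)/3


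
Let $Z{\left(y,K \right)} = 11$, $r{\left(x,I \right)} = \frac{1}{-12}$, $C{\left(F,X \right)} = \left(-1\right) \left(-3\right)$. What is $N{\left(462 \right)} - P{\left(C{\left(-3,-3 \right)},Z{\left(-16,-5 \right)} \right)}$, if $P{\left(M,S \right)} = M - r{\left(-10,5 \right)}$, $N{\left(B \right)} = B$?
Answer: $\frac{5507}{12} \approx 458.92$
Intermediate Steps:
$C{\left(F,X \right)} = 3$
$r{\left(x,I \right)} = - \frac{1}{12}$
$P{\left(M,S \right)} = \frac{1}{12} + M$ ($P{\left(M,S \right)} = M - - \frac{1}{12} = M + \frac{1}{12} = \frac{1}{12} + M$)
$N{\left(462 \right)} - P{\left(C{\left(-3,-3 \right)},Z{\left(-16,-5 \right)} \right)} = 462 - \left(\frac{1}{12} + 3\right) = 462 - \frac{37}{12} = \frac{5507}{12}$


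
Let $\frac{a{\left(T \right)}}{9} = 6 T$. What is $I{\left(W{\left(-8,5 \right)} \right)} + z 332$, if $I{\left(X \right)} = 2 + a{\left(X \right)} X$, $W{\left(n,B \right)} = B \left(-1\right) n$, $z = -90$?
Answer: $56522$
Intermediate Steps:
$a{\left(T \right)} = 54 T$ ($a{\left(T \right)} = 9 \cdot 6 T = 54 T$)
$W{\left(n,B \right)} = - B n$
$I{\left(X \right)} = 2 + 54 X^{2}$ ($I{\left(X \right)} = 2 + 54 X X = 2 + 54 X^{2}$)
$I{\left(W{\left(-8,5 \right)} \right)} + z 332 = \left(2 + 54 \left(\left(-1\right) 5 \left(-8\right)\right)^{2}\right) - 29880 = \left(2 + 54 \cdot 40^{2}\right) - 29880 = \left(2 + 54 \cdot 1600\right) - 29880 = \left(2 + 86400\right) - 29880 = 86402 - 29880 = 56522$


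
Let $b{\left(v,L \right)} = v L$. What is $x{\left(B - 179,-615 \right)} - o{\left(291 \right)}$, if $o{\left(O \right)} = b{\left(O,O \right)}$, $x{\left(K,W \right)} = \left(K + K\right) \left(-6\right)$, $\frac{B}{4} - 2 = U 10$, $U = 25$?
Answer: $-94629$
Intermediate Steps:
$B = 1008$ ($B = 8 + 4 \cdot 25 \cdot 10 = 8 + 4 \cdot 250 = 8 + 1000 = 1008$)
$b{\left(v,L \right)} = L v$
$x{\left(K,W \right)} = - 12 K$ ($x{\left(K,W \right)} = 2 K \left(-6\right) = - 12 K$)
$o{\left(O \right)} = O^{2}$ ($o{\left(O \right)} = O O = O^{2}$)
$x{\left(B - 179,-615 \right)} - o{\left(291 \right)} = - 12 \left(1008 - 179\right) - 291^{2} = \left(-12\right) 829 - 84681 = -9948 - 84681 = -94629$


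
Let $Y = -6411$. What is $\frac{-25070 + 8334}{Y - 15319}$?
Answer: $\frac{8368}{10865} \approx 0.77018$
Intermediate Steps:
$\frac{-25070 + 8334}{Y - 15319} = \frac{-25070 + 8334}{-6411 - 15319} = - \frac{16736}{-21730} = \left(-16736\right) \left(- \frac{1}{21730}\right) = \frac{8368}{10865}$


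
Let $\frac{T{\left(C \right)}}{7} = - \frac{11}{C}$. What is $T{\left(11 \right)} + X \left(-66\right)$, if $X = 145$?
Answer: $-9577$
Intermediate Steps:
$T{\left(C \right)} = - \frac{77}{C}$ ($T{\left(C \right)} = 7 \left(- \frac{11}{C}\right) = - \frac{77}{C}$)
$T{\left(11 \right)} + X \left(-66\right) = - \frac{77}{11} + 145 \left(-66\right) = \left(-77\right) \frac{1}{11} - 9570 = -7 - 9570 = -9577$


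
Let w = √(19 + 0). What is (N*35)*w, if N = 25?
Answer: 875*√19 ≈ 3814.0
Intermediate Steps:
w = √19 ≈ 4.3589
(N*35)*w = (25*35)*√19 = 875*√19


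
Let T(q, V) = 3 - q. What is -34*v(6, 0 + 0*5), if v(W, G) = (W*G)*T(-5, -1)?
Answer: 0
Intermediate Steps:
v(W, G) = 8*G*W (v(W, G) = (W*G)*(3 - 1*(-5)) = (G*W)*(3 + 5) = (G*W)*8 = 8*G*W)
-34*v(6, 0 + 0*5) = -272*(0 + 0*5)*6 = -272*(0 + 0)*6 = -272*0*6 = -34*0 = 0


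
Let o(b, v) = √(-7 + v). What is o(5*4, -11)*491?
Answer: 1473*I*√2 ≈ 2083.1*I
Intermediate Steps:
o(5*4, -11)*491 = √(-7 - 11)*491 = √(-18)*491 = (3*I*√2)*491 = 1473*I*√2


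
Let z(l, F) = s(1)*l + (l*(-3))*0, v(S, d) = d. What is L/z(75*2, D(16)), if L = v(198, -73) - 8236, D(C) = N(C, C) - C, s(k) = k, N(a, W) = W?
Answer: -8309/150 ≈ -55.393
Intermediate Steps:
D(C) = 0 (D(C) = C - C = 0)
z(l, F) = l (z(l, F) = 1*l + (l*(-3))*0 = l - 3*l*0 = l + 0 = l)
L = -8309 (L = -73 - 8236 = -8309)
L/z(75*2, D(16)) = -8309/(75*2) = -8309/150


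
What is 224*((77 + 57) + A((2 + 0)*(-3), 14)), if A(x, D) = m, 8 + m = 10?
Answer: 30464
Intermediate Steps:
m = 2 (m = -8 + 10 = 2)
A(x, D) = 2
224*((77 + 57) + A((2 + 0)*(-3), 14)) = 224*((77 + 57) + 2) = 224*(134 + 2) = 224*136 = 30464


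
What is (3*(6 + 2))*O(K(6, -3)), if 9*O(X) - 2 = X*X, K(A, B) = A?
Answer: 304/3 ≈ 101.33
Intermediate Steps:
O(X) = 2/9 + X²/9 (O(X) = 2/9 + (X*X)/9 = 2/9 + X²/9)
(3*(6 + 2))*O(K(6, -3)) = (3*(6 + 2))*(2/9 + (⅑)*6²) = (3*8)*(2/9 + (⅑)*36) = 24*(2/9 + 4) = 24*(38/9) = 304/3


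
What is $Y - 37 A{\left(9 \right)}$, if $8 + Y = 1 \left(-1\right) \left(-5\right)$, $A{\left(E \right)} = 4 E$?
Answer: $-1335$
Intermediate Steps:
$Y = -3$ ($Y = -8 + 1 \left(-1\right) \left(-5\right) = -8 - -5 = -8 + 5 = -3$)
$Y - 37 A{\left(9 \right)} = -3 - 37 \cdot 4 \cdot 9 = -3 - 1332 = -1335$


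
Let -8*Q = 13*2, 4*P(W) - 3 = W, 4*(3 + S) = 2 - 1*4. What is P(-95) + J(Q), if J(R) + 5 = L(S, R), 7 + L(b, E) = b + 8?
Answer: -61/2 ≈ -30.500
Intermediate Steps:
S = -7/2 (S = -3 + (2 - 1*4)/4 = -3 + (2 - 4)/4 = -3 + (¼)*(-2) = -3 - ½ = -7/2 ≈ -3.5000)
P(W) = ¾ + W/4
Q = -13/4 (Q = -13*2/8 = -⅛*26 = -13/4 ≈ -3.2500)
L(b, E) = 1 + b (L(b, E) = -7 + (b + 8) = -7 + (8 + b) = 1 + b)
J(R) = -15/2 (J(R) = -5 + (1 - 7/2) = -5 - 5/2 = -15/2)
P(-95) + J(Q) = (¾ + (¼)*(-95)) - 15/2 = (¾ - 95/4) - 15/2 = -23 - 15/2 = -61/2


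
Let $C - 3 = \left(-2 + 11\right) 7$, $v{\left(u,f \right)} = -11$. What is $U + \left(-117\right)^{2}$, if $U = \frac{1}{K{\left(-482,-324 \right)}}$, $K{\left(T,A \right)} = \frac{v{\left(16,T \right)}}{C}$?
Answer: $13683$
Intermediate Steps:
$C = 66$ ($C = 3 + \left(-2 + 11\right) 7 = 3 + 9 \cdot 7 = 3 + 63 = 66$)
$K{\left(T,A \right)} = - \frac{1}{6}$ ($K{\left(T,A \right)} = - \frac{11}{66} = \left(-11\right) \frac{1}{66} = - \frac{1}{6}$)
$U = -6$ ($U = \frac{1}{- \frac{1}{6}} = -6$)
$U + \left(-117\right)^{2} = -6 + \left(-117\right)^{2} = -6 + 13689 = 13683$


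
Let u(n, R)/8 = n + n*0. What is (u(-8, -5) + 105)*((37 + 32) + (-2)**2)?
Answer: 2993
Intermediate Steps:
u(n, R) = 8*n (u(n, R) = 8*(n + n*0) = 8*(n + 0) = 8*n)
(u(-8, -5) + 105)*((37 + 32) + (-2)**2) = (8*(-8) + 105)*((37 + 32) + (-2)**2) = (-64 + 105)*(69 + 4) = 41*73 = 2993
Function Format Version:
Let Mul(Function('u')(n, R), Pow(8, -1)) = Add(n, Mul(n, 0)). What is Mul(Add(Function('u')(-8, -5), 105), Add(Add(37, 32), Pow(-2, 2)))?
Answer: 2993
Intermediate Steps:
Function('u')(n, R) = Mul(8, n) (Function('u')(n, R) = Mul(8, Add(n, Mul(n, 0))) = Mul(8, Add(n, 0)) = Mul(8, n))
Mul(Add(Function('u')(-8, -5), 105), Add(Add(37, 32), Pow(-2, 2))) = Mul(Add(Mul(8, -8), 105), Add(Add(37, 32), Pow(-2, 2))) = Mul(Add(-64, 105), Add(69, 4)) = Mul(41, 73) = 2993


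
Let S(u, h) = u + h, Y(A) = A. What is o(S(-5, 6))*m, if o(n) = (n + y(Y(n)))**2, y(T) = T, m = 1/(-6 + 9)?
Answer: 4/3 ≈ 1.3333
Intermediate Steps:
m = 1/3 ≈ 0.33333
S(u, h) = h + u
o(n) = 4*n**2 (o(n) = (n + n)**2 = (2*n)**2 = 4*n**2)
o(S(-5, 6))*m = (4*(6 - 5)**2)*(1/3) = (4*1**2)*(1/3) = (4*1)*(1/3) = 4*(1/3) = 4/3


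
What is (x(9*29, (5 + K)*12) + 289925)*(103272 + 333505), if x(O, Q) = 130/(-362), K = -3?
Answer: 22920467091720/181 ≈ 1.2663e+11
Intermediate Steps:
x(O, Q) = -65/181 (x(O, Q) = 130*(-1/362) = -65/181)
(x(9*29, (5 + K)*12) + 289925)*(103272 + 333505) = (-65/181 + 289925)*(103272 + 333505) = (52476360/181)*436777 = 22920467091720/181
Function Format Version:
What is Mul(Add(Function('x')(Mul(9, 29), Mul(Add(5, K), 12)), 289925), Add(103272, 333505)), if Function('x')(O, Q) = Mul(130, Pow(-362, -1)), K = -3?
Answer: Rational(22920467091720, 181) ≈ 1.2663e+11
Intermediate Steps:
Function('x')(O, Q) = Rational(-65, 181) (Function('x')(O, Q) = Mul(130, Rational(-1, 362)) = Rational(-65, 181))
Mul(Add(Function('x')(Mul(9, 29), Mul(Add(5, K), 12)), 289925), Add(103272, 333505)) = Mul(Add(Rational(-65, 181), 289925), Add(103272, 333505)) = Mul(Rational(52476360, 181), 436777) = Rational(22920467091720, 181)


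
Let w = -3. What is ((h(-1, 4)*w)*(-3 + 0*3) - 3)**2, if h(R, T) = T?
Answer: 1089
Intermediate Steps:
((h(-1, 4)*w)*(-3 + 0*3) - 3)**2 = ((4*(-3))*(-3 + 0*3) - 3)**2 = (-12*(-3 + 0) - 3)**2 = (-12*(-3) - 3)**2 = (36 - 3)**2 = 33**2 = 1089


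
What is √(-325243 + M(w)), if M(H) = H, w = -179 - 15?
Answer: I*√325437 ≈ 570.47*I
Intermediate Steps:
w = -194
√(-325243 + M(w)) = √(-325243 - 194) = √(-325437) = I*√325437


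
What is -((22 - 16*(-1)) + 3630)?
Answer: -3668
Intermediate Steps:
-((22 - 16*(-1)) + 3630) = -((22 + 16) + 3630) = -(38 + 3630) = -1*3668 = -3668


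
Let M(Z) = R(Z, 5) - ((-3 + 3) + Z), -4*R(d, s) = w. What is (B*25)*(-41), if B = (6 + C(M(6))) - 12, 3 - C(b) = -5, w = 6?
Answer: -2050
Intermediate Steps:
R(d, s) = -3/2 (R(d, s) = -¼*6 = -3/2)
M(Z) = -3/2 - Z (M(Z) = -3/2 - ((-3 + 3) + Z) = -3/2 - (0 + Z) = -3/2 - Z)
C(b) = 8 (C(b) = 3 - 1*(-5) = 3 + 5 = 8)
B = 2 (B = (6 + 8) - 12 = 14 - 12 = 2)
(B*25)*(-41) = (2*25)*(-41) = 50*(-41) = -2050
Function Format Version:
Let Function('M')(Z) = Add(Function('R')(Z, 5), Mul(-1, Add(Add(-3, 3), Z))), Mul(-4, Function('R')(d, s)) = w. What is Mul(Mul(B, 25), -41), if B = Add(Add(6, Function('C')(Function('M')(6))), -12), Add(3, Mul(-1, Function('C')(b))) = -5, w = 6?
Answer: -2050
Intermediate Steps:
Function('R')(d, s) = Rational(-3, 2) (Function('R')(d, s) = Mul(Rational(-1, 4), 6) = Rational(-3, 2))
Function('M')(Z) = Add(Rational(-3, 2), Mul(-1, Z)) (Function('M')(Z) = Add(Rational(-3, 2), Mul(-1, Add(Add(-3, 3), Z))) = Add(Rational(-3, 2), Mul(-1, Add(0, Z))) = Add(Rational(-3, 2), Mul(-1, Z)))
Function('C')(b) = 8 (Function('C')(b) = Add(3, Mul(-1, -5)) = Add(3, 5) = 8)
B = 2 (B = Add(Add(6, 8), -12) = Add(14, -12) = 2)
Mul(Mul(B, 25), -41) = Mul(Mul(2, 25), -41) = Mul(50, -41) = -2050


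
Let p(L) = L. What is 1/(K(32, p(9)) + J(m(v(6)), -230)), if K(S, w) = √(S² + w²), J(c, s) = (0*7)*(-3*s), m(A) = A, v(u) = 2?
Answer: √1105/1105 ≈ 0.030083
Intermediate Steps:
J(c, s) = 0 (J(c, s) = 0*(-3*s) = 0)
1/(K(32, p(9)) + J(m(v(6)), -230)) = 1/(√(32² + 9²) + 0) = 1/(√(1024 + 81) + 0) = 1/(√1105 + 0) = 1/(√1105) = √1105/1105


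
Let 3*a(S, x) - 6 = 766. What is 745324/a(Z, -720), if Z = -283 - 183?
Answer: 558993/193 ≈ 2896.3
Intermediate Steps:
Z = -466
a(S, x) = 772/3 (a(S, x) = 2 + (⅓)*766 = 2 + 766/3 = 772/3)
745324/a(Z, -720) = 745324/(772/3) = 745324*(3/772) = 558993/193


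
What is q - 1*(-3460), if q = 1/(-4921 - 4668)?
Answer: 33177939/9589 ≈ 3460.0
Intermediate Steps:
q = -1/9589 (q = 1/(-9589) = -1/9589 ≈ -0.00010429)
q - 1*(-3460) = -1/9589 - 1*(-3460) = -1/9589 + 3460 = 33177939/9589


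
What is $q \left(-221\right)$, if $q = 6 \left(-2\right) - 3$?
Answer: $3315$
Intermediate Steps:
$q = -15$ ($q = -12 - 3 = -15$)
$q \left(-221\right) = \left(-15\right) \left(-221\right) = 3315$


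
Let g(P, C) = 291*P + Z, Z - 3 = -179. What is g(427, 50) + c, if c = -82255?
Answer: 41826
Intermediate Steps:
Z = -176 (Z = 3 - 179 = -176)
g(P, C) = -176 + 291*P (g(P, C) = 291*P - 176 = -176 + 291*P)
g(427, 50) + c = (-176 + 291*427) - 82255 = (-176 + 124257) - 82255 = 124081 - 82255 = 41826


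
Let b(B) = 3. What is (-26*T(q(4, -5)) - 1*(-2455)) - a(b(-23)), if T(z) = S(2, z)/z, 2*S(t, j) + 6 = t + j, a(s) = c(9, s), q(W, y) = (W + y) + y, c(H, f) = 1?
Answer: 7297/3 ≈ 2432.3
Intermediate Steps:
q(W, y) = W + 2*y
a(s) = 1
S(t, j) = -3 + j/2 + t/2 (S(t, j) = -3 + (t + j)/2 = -3 + (j + t)/2 = -3 + (j/2 + t/2) = -3 + j/2 + t/2)
T(z) = (-2 + z/2)/z (T(z) = (-3 + z/2 + (½)*2)/z = (-3 + z/2 + 1)/z = (-2 + z/2)/z)
(-26*T(q(4, -5)) - 1*(-2455)) - a(b(-23)) = (-13*(-4 + (4 + 2*(-5)))/(4 + 2*(-5)) - 1*(-2455)) - 1*1 = (-13*(-4 + (4 - 10))/(4 - 10) + 2455) - 1 = (-13*(-4 - 6)/(-6) + 2455) - 1 = (-13*(-1)*(-10)/6 + 2455) - 1 = (-26*⅚ + 2455) - 1 = (-65/3 + 2455) - 1 = 7300/3 - 1 = 7297/3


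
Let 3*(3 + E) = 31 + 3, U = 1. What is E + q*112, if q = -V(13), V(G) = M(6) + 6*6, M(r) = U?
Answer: -12407/3 ≈ -4135.7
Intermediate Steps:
E = 25/3 (E = -3 + (31 + 3)/3 = -3 + (1/3)*34 = -3 + 34/3 = 25/3 ≈ 8.3333)
M(r) = 1
V(G) = 37 (V(G) = 1 + 6*6 = 1 + 36 = 37)
q = -37 (q = -1*37 = -37)
E + q*112 = 25/3 - 37*112 = 25/3 - 4144 = -12407/3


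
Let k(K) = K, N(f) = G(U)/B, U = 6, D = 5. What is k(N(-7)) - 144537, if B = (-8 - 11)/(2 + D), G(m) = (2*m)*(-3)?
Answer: -2745951/19 ≈ -1.4452e+5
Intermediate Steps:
G(m) = -6*m
B = -19/7 (B = (-8 - 11)/(2 + 5) = -19/7 ≈ -2.7143)
N(f) = 252/19 (N(f) = (-6*6)/(-19/7) = -36*(-7/19) = 252/19)
k(N(-7)) - 144537 = 252/19 - 144537 = -2745951/19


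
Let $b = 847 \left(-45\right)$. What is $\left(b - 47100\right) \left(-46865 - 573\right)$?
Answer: $4042429170$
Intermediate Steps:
$b = -38115$
$\left(b - 47100\right) \left(-46865 - 573\right) = \left(-38115 - 47100\right) \left(-46865 - 573\right) = \left(-85215\right) \left(-47438\right) = 4042429170$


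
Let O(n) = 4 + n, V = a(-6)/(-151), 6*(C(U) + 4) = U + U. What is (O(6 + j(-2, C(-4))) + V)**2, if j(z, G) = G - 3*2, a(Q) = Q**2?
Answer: 506944/205209 ≈ 2.4704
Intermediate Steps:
C(U) = -4 + U/3 (C(U) = -4 + (U + U)/6 = -4 + (2*U)/6 = -4 + U/3)
j(z, G) = -6 + G (j(z, G) = G - 6 = -6 + G)
V = -36/151 (V = (-6)**2/(-151) = 36*(-1/151) = -36/151 ≈ -0.23841)
(O(6 + j(-2, C(-4))) + V)**2 = ((4 + (6 + (-6 + (-4 + (1/3)*(-4))))) - 36/151)**2 = ((4 + (6 + (-6 + (-4 - 4/3)))) - 36/151)**2 = ((4 + (6 + (-6 - 16/3))) - 36/151)**2 = ((4 + (6 - 34/3)) - 36/151)**2 = ((4 - 16/3) - 36/151)**2 = (-4/3 - 36/151)**2 = (-712/453)**2 = 506944/205209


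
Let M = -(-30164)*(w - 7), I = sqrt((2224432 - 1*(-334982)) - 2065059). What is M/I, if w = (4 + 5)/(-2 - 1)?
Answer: -60328*sqrt(494355)/98871 ≈ -429.01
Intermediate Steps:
w = -3 (w = 9/(-3) = 9*(-1/3) = -3)
I = sqrt(494355) (I = sqrt((2224432 + 334982) - 2065059) = sqrt(2559414 - 2065059) = sqrt(494355) ≈ 703.10)
M = -301640 (M = -(-30164)*(-3 - 7) = -(-30164)*(-10) = -30164*10 = -301640)
M/I = -301640*sqrt(494355)/494355 = -60328*sqrt(494355)/98871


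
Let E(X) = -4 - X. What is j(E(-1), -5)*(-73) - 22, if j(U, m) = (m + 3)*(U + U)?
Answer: -898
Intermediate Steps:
j(U, m) = 2*U*(3 + m) (j(U, m) = (3 + m)*(2*U) = 2*U*(3 + m))
j(E(-1), -5)*(-73) - 22 = (2*(-4 - 1*(-1))*(3 - 5))*(-73) - 22 = (2*(-4 + 1)*(-2))*(-73) - 22 = (2*(-3)*(-2))*(-73) - 22 = 12*(-73) - 22 = -876 - 22 = -898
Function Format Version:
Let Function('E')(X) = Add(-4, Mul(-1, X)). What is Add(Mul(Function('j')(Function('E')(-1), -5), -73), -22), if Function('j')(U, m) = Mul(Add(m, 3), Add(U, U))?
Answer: -898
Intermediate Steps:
Function('j')(U, m) = Mul(2, U, Add(3, m)) (Function('j')(U, m) = Mul(Add(3, m), Mul(2, U)) = Mul(2, U, Add(3, m)))
Add(Mul(Function('j')(Function('E')(-1), -5), -73), -22) = Add(Mul(Mul(2, Add(-4, Mul(-1, -1)), Add(3, -5)), -73), -22) = Add(Mul(Mul(2, Add(-4, 1), -2), -73), -22) = Add(Mul(Mul(2, -3, -2), -73), -22) = Add(Mul(12, -73), -22) = Add(-876, -22) = -898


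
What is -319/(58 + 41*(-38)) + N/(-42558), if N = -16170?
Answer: 6305167/10639500 ≈ 0.59262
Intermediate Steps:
-319/(58 + 41*(-38)) + N/(-42558) = -319/(58 + 41*(-38)) - 16170/(-42558) = -319/(58 - 1558) - 16170*(-1/42558) = -319/(-1500) + 2695/7093 = -319*(-1/1500) + 2695/7093 = 319/1500 + 2695/7093 = 6305167/10639500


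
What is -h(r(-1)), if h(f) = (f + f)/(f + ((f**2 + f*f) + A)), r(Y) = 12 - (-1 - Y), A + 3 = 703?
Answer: -3/125 ≈ -0.024000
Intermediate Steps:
A = 700 (A = -3 + 703 = 700)
r(Y) = 13 + Y (r(Y) = 12 + (1 + Y) = 13 + Y)
h(f) = 2*f/(700 + f + 2*f**2) (h(f) = (f + f)/(f + ((f**2 + f*f) + 700)) = (2*f)/(f + ((f**2 + f**2) + 700)) = (2*f)/(f + (2*f**2 + 700)) = (2*f)/(f + (700 + 2*f**2)) = (2*f)/(700 + f + 2*f**2) = 2*f/(700 + f + 2*f**2))
-h(r(-1)) = -2*(13 - 1)/(700 + (13 - 1) + 2*(13 - 1)**2) = -2*12/(700 + 12 + 2*12**2) = -2*12/(700 + 12 + 2*144) = -2*12/(700 + 12 + 288) = -2*12/1000 = -1*3/125 = -3/125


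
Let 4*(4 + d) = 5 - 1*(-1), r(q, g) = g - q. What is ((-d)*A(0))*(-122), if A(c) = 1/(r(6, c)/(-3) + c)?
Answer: -305/2 ≈ -152.50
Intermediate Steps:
d = -5/2 (d = -4 + (5 - 1*(-1))/4 = -4 + (5 + 1)/4 = -4 + (1/4)*6 = -4 + 3/2 = -5/2 ≈ -2.5000)
A(c) = 1/(2 + 2*c/3) (A(c) = 1/((c - 1*6)/(-3) + c) = 1/((c - 6)*(-1/3) + c) = 1/((-6 + c)*(-1/3) + c) = 1/((2 - c/3) + c) = 1/(2 + 2*c/3))
((-d)*A(0))*(-122) = ((-1*(-5/2))*(3/(2*(3 + 0))))*(-122) = (5*((3/2)/3)/2)*(-122) = (5*((3/2)*(1/3))/2)*(-122) = ((5/2)*(1/2))*(-122) = (5/4)*(-122) = -305/2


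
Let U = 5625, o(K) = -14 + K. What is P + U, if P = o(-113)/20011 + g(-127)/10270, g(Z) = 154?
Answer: 578006116827/102756485 ≈ 5625.0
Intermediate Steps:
P = 888702/102756485 (P = (-14 - 113)/20011 + 154/10270 = -127*1/20011 + 154*(1/10270) = -127/20011 + 77/5135 = 888702/102756485 ≈ 0.0086486)
P + U = 888702/102756485 + 5625 = 578006116827/102756485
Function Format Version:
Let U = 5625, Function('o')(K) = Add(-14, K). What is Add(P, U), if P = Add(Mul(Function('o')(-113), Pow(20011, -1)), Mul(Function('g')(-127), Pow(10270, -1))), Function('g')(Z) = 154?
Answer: Rational(578006116827, 102756485) ≈ 5625.0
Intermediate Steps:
P = Rational(888702, 102756485) (P = Add(Mul(Add(-14, -113), Pow(20011, -1)), Mul(154, Pow(10270, -1))) = Add(Mul(-127, Rational(1, 20011)), Mul(154, Rational(1, 10270))) = Add(Rational(-127, 20011), Rational(77, 5135)) = Rational(888702, 102756485) ≈ 0.0086486)
Add(P, U) = Add(Rational(888702, 102756485), 5625) = Rational(578006116827, 102756485)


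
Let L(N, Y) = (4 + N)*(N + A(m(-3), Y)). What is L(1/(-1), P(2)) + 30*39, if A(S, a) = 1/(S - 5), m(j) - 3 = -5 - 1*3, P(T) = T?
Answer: 11667/10 ≈ 1166.7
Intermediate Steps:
m(j) = -5 (m(j) = 3 + (-5 - 1*3) = 3 + (-5 - 3) = 3 - 8 = -5)
A(S, a) = 1/(-5 + S)
L(N, Y) = (4 + N)*(-1/10 + N) (L(N, Y) = (4 + N)*(N + 1/(-5 - 5)) = (4 + N)*(N + 1/(-10)) = (4 + N)*(N - 1/10) = (4 + N)*(-1/10 + N))
L(1/(-1), P(2)) + 30*39 = (-2/5 + (1/(-1))**2 + 39*(1/(-1))/10) + 30*39 = (-2/5 + (1*(-1))**2 + 39*(1*(-1))/10) + 1170 = (-2/5 + (-1)**2 + (39/10)*(-1)) + 1170 = (-2/5 + 1 - 39/10) + 1170 = -33/10 + 1170 = 11667/10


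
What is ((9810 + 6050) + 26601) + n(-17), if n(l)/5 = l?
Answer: 42376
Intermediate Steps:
n(l) = 5*l
((9810 + 6050) + 26601) + n(-17) = ((9810 + 6050) + 26601) + 5*(-17) = (15860 + 26601) - 85 = 42461 - 85 = 42376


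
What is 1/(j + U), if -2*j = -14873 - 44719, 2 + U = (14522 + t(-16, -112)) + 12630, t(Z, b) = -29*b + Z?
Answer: 1/60178 ≈ 1.6617e-5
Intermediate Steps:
t(Z, b) = Z - 29*b
U = 30382 (U = -2 + ((14522 + (-16 - 29*(-112))) + 12630) = -2 + ((14522 + (-16 + 3248)) + 12630) = -2 + ((14522 + 3232) + 12630) = -2 + (17754 + 12630) = -2 + 30384 = 30382)
j = 29796 (j = -(-14873 - 44719)/2 = -½*(-59592) = 29796)
1/(j + U) = 1/(29796 + 30382) = 1/60178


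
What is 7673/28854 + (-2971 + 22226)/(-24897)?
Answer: -121516363/239459346 ≈ -0.50746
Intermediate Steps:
7673/28854 + (-2971 + 22226)/(-24897) = 7673*(1/28854) + 19255*(-1/24897) = 7673/28854 - 19255/24897 = -121516363/239459346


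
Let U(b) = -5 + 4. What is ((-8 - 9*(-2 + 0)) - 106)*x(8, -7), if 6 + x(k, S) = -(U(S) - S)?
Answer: 1152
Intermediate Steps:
U(b) = -1
x(k, S) = -5 + S (x(k, S) = -6 - (-1 - S) = -6 + (1 + S) = -5 + S)
((-8 - 9*(-2 + 0)) - 106)*x(8, -7) = ((-8 - 9*(-2 + 0)) - 106)*(-5 - 7) = ((-8 - 9*(-2)) - 106)*(-12) = ((-8 + 18) - 106)*(-12) = (10 - 106)*(-12) = -96*(-12) = 1152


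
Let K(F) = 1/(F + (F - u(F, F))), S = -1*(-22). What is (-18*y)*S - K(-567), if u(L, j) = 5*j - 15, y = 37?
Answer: -25142833/1716 ≈ -14652.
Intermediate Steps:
u(L, j) = -15 + 5*j
S = 22
K(F) = 1/(15 - 3*F) (K(F) = 1/(F + (F - (-15 + 5*F))) = 1/(F + (F + (15 - 5*F))) = 1/(F + (15 - 4*F)) = 1/(15 - 3*F))
(-18*y)*S - K(-567) = -18*37*22 - (-1)/(-15 + 3*(-567)) = -666*22 - (-1)/(-15 - 1701) = -14652 - (-1)/(-1716) = -14652 - (-1)*(-1)/1716 = -14652 - 1*1/1716 = -14652 - 1/1716 = -25142833/1716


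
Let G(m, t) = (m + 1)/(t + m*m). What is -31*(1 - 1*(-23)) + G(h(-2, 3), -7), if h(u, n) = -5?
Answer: -6698/9 ≈ -744.22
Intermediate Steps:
G(m, t) = (1 + m)/(t + m²)
-31*(1 - 1*(-23)) + G(h(-2, 3), -7) = -31*(1 - 1*(-23)) + (1 - 5)/(-7 + (-5)²) = -31*(1 + 23) - 4/(-7 + 25) = -31*24 - 4/18 = -744 + (1/18)*(-4) = -744 - 2/9 = -6698/9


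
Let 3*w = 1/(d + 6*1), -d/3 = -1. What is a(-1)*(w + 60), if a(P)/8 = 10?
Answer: 129680/27 ≈ 4803.0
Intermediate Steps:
d = 3 (d = -3*(-1) = 3)
a(P) = 80 (a(P) = 8*10 = 80)
w = 1/27 (w = 1/(3*(3 + 6*1)) = 1/(3*(3 + 6)) = (⅓)/9 = (⅓)*(⅑) = 1/27 ≈ 0.037037)
a(-1)*(w + 60) = 80*(1/27 + 60) = 80*(1621/27) = 129680/27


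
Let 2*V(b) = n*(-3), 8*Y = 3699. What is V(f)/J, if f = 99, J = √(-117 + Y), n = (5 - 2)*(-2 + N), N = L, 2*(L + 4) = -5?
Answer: 51*√614/614 ≈ 2.0582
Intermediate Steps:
L = -13/2 (L = -4 + (½)*(-5) = -4 - 5/2 = -13/2 ≈ -6.5000)
N = -13/2 ≈ -6.5000
Y = 3699/8 (Y = (⅛)*3699 = 3699/8 ≈ 462.38)
n = -51/2 (n = (5 - 2)*(-2 - 13/2) = 3*(-17/2) = -51/2 ≈ -25.500)
J = 3*√614/4 (J = √(-117 + 3699/8) = √(2763/8) = 3*√614/4 ≈ 18.584)
V(b) = 153/4 (V(b) = (-51/2*(-3))/2 = (½)*(153/2) = 153/4)
V(f)/J = 153/(4*((3*√614/4))) = 153*(2*√614/921)/4 = 51*√614/614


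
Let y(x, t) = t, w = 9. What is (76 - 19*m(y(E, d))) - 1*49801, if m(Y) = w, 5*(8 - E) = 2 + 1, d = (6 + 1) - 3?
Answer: -49896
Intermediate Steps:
d = 4 (d = 7 - 3 = 4)
E = 37/5 (E = 8 - (2 + 1)/5 = 8 - ⅕*3 = 8 - ⅗ = 37/5 ≈ 7.4000)
m(Y) = 9
(76 - 19*m(y(E, d))) - 1*49801 = (76 - 19*9) - 1*49801 = (76 - 171) - 49801 = -95 - 49801 = -49896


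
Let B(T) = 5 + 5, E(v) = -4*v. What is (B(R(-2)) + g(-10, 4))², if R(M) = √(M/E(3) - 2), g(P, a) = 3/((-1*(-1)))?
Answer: 169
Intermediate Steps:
g(P, a) = 3 (g(P, a) = 3/1 = 3*1 = 3)
R(M) = √(-2 - M/12) (R(M) = √(M/((-4*3)) - 2) = √(M/(-12) - 2) = √(M*(-1/12) - 2) = √(-M/12 - 2) = √(-2 - M/12))
B(T) = 10
(B(R(-2)) + g(-10, 4))² = (10 + 3)² = 13² = 169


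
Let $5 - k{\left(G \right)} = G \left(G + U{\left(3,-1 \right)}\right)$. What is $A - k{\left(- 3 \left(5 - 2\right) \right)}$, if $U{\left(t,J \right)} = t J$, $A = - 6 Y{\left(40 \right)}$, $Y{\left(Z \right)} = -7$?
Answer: $145$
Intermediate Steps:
$A = 42$ ($A = \left(-6\right) \left(-7\right) = 42$)
$U{\left(t,J \right)} = J t$
$k{\left(G \right)} = 5 - G \left(-3 + G\right)$ ($k{\left(G \right)} = 5 - G \left(G - 3\right) = 5 - G \left(-3 + G\right)$)
$A - k{\left(- 3 \left(5 - 2\right) \right)} = 42 - \left(5 - \left(- 3 \left(5 - 2\right)\right)^{2} + 3 \left(- 3 \left(5 - 2\right)\right)\right) = 42 - \left(5 - \left(\left(-3\right) 3\right)^{2} + 3 \left(\left(-3\right) 3\right)\right) = 42 - \left(5 - \left(-9\right)^{2} + 3 \left(-9\right)\right) = 42 - \left(5 - 81 - 27\right) = 42 - -103 = 42 + 103 = 145$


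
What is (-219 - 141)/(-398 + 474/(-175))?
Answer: 15750/17531 ≈ 0.89841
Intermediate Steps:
(-219 - 141)/(-398 + 474/(-175)) = -360/(-398 + 474*(-1/175)) = -360/(-398 - 474/175) = -360/(-70124/175) = -360*(-175/70124) = 15750/17531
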